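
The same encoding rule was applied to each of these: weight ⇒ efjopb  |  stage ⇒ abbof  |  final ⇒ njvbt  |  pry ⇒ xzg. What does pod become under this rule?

The shift depends on letter class: consonant w→e is +8, but vowel e→f is +1. Two shifts are in play — +1 for a/e/i/o/u, +8 for every other letter.
For pod: p(cons)+8=x, o(vowel)+1=p, d(cons)+8=l.

xpl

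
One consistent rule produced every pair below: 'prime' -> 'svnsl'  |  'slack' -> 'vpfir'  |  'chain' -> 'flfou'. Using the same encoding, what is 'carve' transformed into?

In prime: p→s is +3, r→v is +4, i→n is +5, m→s is +6 — the shift increases by 1 each position. The shift increases by 1 at each position, starting from +3: 3, 4, 5, ….
For carve: c+3=f, a+4=e, r+5=w, v+6=b, e+7=l.

fewbl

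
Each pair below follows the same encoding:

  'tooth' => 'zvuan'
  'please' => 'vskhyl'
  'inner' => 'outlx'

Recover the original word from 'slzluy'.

Shifts by position in tooth: pos 0: t→z (+6), pos 1: o→v (+7), pos 2: o→u (+6), pos 3: t→a (+7) — repeating every 2. A repeating key of period 2 is used — shifts +6, +7 over and over.
Decoding slzluy: s−6=m, l−7=e, z−6=t, l−7=e, u−6=o, y−7=r.

meteor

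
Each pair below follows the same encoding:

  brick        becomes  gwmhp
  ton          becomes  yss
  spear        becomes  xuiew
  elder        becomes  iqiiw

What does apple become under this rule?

euuqi

Two shifts are in play — +4 for a/e/i/o/u, +5 for every other letter.
On apple: a(vowel)+4=e, p(cons)+5=u, p(cons)+5=u, l(cons)+5=q, e(vowel)+4=i.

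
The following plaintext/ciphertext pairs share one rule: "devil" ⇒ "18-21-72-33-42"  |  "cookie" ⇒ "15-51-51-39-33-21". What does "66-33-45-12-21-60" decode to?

timber

d(#4)→18 and e(#5)→21: differences scale by 3, so n = 3·pos + 6. The formula is n = 3×(alphabet index, a=1) + 6.
Decoding 66-33-45-12-21-60: 66→(66−6)÷3=20=t, 33→(33−6)÷3=9=i, 45→(45−6)÷3=13=m, 12→(12−6)÷3=2=b, 21→(21−6)÷3=5=e, 60→(60−6)÷3=18=r.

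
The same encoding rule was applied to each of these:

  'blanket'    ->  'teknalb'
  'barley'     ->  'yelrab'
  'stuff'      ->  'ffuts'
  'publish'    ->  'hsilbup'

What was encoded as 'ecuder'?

The output letters match the input read backwards: blanket reversed is teknalb. The word is simply reversed.
Decoding ecuder: then reverse → reduce.

reduce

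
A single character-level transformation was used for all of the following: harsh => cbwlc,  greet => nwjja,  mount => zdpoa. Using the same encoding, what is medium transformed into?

zjurpz

h(7)→c(2) and a(0)→b(1) fit y≡15x+1 (mod 26); the inverse of 15 mod 26 is 7. Treating letters as 0–25, the rule is x ↦ 15x + 1 (mod 26).
For medium: m(12)→15·12+1≡25=z; e(4)→15·4+1≡9=j; d(3)→15·3+1≡20=u; i(8)→15·8+1≡17=r; u(20)→15·20+1≡15=p; m(12)→15·12+1≡25=z (all mod 26).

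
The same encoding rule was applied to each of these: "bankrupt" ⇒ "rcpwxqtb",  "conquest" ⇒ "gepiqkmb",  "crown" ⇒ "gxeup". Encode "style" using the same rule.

This is an affine cipher: with a=0,…,z=25, each position x becomes (15x+2) mod 26.
Applying it to style: s(18)→15·18+2≡12=m; t(19)→15·19+2≡1=b; y(24)→15·24+2≡24=y; l(11)→15·11+2≡11=l; e(4)→15·4+2≡10=k (all mod 26).

mbylk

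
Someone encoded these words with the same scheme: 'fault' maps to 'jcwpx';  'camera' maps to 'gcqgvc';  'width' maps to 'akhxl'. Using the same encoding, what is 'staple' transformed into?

wxctpg

The shift depends on letter class: consonant f→j is +4, but vowel a→c is +2. Two shifts are in play — +2 for a/e/i/o/u, +4 for every other letter.
On staple: s(cons)+4=w, t(cons)+4=x, a(vowel)+2=c, p(cons)+4=t, l(cons)+4=p, e(vowel)+2=g.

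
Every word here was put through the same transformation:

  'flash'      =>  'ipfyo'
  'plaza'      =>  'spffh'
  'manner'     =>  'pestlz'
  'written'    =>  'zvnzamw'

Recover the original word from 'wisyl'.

tense

Letter i (0-indexed) is shifted by i+3, so successive shifts are 3, 4, 5, ….
Decoding wisyl: w−3=t, i−4=e, s−5=n, y−6=s, l−7=e.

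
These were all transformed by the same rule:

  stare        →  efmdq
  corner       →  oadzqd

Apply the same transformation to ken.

wqz

Compare letters: s→e is +12, t→f is +12, a→m is +12 — a constant shift. It's a constant shift of +12 (ROT12).
Applying it to ken: k+12=w, e+12=q, n+12=z.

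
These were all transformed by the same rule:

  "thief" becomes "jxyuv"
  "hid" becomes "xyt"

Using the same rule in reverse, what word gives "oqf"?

yap

Compare letters: t→j is +16, h→x is +16, i→y is +16 — a constant shift. It's a constant shift of +16 (ROT16).
Reversing it on oqf: o−16=y, q−16=a, f−16=p.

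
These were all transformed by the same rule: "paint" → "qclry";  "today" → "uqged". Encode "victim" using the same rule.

wkfxns

In paint: p→q is +1, a→c is +2, i→l is +3, n→r is +4 — the shift increases by 1 each position. The shift increases by 1 at each position, starting from +1: 1, 2, 3, ….
For victim: v+1=w, i+2=k, c+3=f, t+4=x, i+5=n, m+6=s.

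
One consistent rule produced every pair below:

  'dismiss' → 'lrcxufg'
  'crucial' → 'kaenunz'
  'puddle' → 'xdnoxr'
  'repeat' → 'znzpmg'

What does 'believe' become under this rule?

In dismiss: d→l is +8, i→r is +9, s→c is +10, m→x is +11 — the shift increases by 1 each position. The shift increases by 1 at each position, starting from +8: 8, 9, 10, ….
On believe: b+8=j, e+9=n, l+10=v, i+11=t, e+12=q, v+13=i, e+14=s.

jnvtqis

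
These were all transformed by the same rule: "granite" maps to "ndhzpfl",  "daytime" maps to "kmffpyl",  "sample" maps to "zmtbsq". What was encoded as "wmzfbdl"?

pasture

Shifts by position in granite: pos 0: g→n (+7), pos 1: r→d (+12), pos 2: a→h (+7), pos 3: n→z (+12) — repeating every 2. The shifts repeat in a cycle of length 2: positions 0,1,… shift by +7, +12, then the pattern repeats.
Decoding wmzfbdl: w−7=p, m−12=a, z−7=s, f−12=t, b−7=u, d−12=r, l−7=e.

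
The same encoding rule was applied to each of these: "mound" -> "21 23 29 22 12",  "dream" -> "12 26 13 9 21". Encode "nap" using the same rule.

The number is (letter's place in the alphabet, a=1) + 8.
Applying it to nap: n=14→22, a=1→9, p=16→24.

22 9 24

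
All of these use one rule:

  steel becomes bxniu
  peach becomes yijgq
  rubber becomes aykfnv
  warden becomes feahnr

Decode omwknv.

finger

Shifts by position in steel: pos 0: s→b (+9), pos 1: t→x (+4), pos 2: e→n (+9), pos 3: e→i (+4) — repeating every 2. The shifts repeat in a cycle of length 2: positions 0,1,… shift by +9, +4, then the pattern repeats.
Reversing it on omwknv: o−9=f, m−4=i, w−9=n, k−4=g, n−9=e, v−4=r.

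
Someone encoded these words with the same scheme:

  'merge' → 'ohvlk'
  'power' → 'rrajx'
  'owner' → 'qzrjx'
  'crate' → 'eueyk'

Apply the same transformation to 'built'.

dxmqz

Each letter shifts forward by (position + 2), i.e. 2, 3, 4, … — the shift grows by one for each successive letter.
For built: b+2=d, u+3=x, i+4=m, l+5=q, t+6=z.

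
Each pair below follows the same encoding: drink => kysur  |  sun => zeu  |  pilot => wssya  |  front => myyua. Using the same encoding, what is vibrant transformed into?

csiykua

The shift depends on letter class: consonant d→k is +7, but vowel i→s is +10. Two shifts are in play — +10 for a/e/i/o/u, +7 for every other letter.
On vibrant: v(cons)+7=c, i(vowel)+10=s, b(cons)+7=i, r(cons)+7=y, a(vowel)+10=k, n(cons)+7=u, t(cons)+7=a.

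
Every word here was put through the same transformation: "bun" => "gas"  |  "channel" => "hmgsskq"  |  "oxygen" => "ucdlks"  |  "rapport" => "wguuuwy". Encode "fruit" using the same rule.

The rule splits by letter class: vowels +6, consonants +5.
Applying it to fruit: f(cons)+5=k, r(cons)+5=w, u(vowel)+6=a, i(vowel)+6=o, t(cons)+5=y.

kwaoy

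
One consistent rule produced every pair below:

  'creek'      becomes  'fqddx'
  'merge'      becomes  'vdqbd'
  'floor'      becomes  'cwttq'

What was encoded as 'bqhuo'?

c(2)→f(5) and r(17)→q(16) fit y≡25x+7 (mod 26); the inverse of 25 mod 26 is 25. Treating letters as 0–25, the rule is x ↦ 25x + 7 (mod 26).
Reversing it on bqhuo: b(1)→25·(1−7)≡6=g; q(16)→25·(16−7)≡17=r; h(7)→25·(7−7)≡0=a; u(20)→25·(20−7)≡13=n; o(14)→25·(14−7)≡19=t (all mod 26).

grant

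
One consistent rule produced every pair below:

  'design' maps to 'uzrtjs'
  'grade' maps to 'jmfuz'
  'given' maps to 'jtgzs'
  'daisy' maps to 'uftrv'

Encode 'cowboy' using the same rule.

pxlkxv

Treating letters as 0–25, the rule is x ↦ 5x + 5 (mod 26).
Applying it to cowboy: c(2)→5·2+5≡15=p; o(14)→5·14+5≡23=x; w(22)→5·22+5≡11=l; b(1)→5·1+5≡10=k; o(14)→5·14+5≡23=x; y(24)→5·24+5≡21=v (all mod 26).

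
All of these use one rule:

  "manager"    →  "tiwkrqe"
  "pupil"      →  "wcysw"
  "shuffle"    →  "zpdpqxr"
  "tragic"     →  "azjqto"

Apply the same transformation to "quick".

xcrmv

In manager: m→t is +7, a→i is +8, n→w is +9, a→k is +10 — the shift increases by 1 each position. Each letter shifts forward by (position + 7), i.e. 7, 8, 9, … — the shift grows by one for each successive letter.
On quick: q+7=x, u+8=c, i+9=r, c+10=m, k+11=v.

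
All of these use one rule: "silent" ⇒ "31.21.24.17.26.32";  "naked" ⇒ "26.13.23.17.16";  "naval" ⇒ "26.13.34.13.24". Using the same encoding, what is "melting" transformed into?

s is letter #19 and maps to 31: an offset of 12. Letters become their 1-based position plus 12 (so a→13, b→14, …).
Applying it to melting: m=13→25, e=5→17, l=12→24, t=20→32, i=9→21, n=14→26, g=7→19.

25.17.24.32.21.26.19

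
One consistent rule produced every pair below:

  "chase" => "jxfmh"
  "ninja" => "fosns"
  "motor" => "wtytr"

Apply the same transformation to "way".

dfb

The word is reversed, then every letter is shifted forward by 5.
On way: reverse → yaw; then shift: y+5=d, a+5=f, w+5=b.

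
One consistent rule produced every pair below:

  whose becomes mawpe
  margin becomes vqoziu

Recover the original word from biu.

The output letters match the input read backwards, each shifted +8: whose reversed is esohw. Two steps: reverse the string, then apply a Caesar shift of +8.
Reversing it on biu: shift back: b−8=t, i−8=a, u−8=m → tam; then reverse → mat.

mat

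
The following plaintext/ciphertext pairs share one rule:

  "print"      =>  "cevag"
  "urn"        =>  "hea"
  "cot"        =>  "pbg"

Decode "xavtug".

This is a Caesar cipher with shift 13.
Decoding xavtug: x−13=k, a−13=n, v−13=i, t−13=g, u−13=h, g−13=t.

knight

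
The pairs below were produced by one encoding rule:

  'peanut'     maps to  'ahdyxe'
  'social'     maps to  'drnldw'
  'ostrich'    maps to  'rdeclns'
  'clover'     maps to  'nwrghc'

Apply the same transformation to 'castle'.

nddewh

The shift depends on letter class: consonant p→a is +11, but vowel e→h is +3. Vowels shift forward by 3 and consonants shift forward by 11.
On castle: c(cons)+11=n, a(vowel)+3=d, s(cons)+11=d, t(cons)+11=e, l(cons)+11=w, e(vowel)+3=h.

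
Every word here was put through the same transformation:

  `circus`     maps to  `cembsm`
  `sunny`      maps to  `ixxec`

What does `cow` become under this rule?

gym

The word is reversed, then every letter is shifted forward by 10.
On cow: reverse → woc; then shift: w+10=g, o+10=y, c+10=m.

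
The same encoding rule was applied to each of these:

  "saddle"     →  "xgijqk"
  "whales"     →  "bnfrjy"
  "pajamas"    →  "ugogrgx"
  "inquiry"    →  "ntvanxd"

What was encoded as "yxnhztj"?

tribune

A repeating key of period 2 is used — shifts +5, +6 over and over.
Reversing it on yxnhztj: y−5=t, x−6=r, n−5=i, h−6=b, z−5=u, t−6=n, j−5=e.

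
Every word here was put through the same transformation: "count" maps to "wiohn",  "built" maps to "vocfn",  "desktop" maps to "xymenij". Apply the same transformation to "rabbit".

luvvcn

Compare letters: c→w is +20, o→i is +20, u→o is +20 — a constant shift. This is a Caesar cipher with shift 20.
On rabbit: r+20=l, a+20=u, b+20=v, b+20=v, i+20=c, t+20=n.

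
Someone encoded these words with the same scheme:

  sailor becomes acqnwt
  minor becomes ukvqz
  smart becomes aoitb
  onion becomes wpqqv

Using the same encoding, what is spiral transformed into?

arqtin

A repeating key of period 2 is used — shifts +8, +2 over and over.
On spiral: s+8=a, p+2=r, i+8=q, r+2=t, a+8=i, l+2=n.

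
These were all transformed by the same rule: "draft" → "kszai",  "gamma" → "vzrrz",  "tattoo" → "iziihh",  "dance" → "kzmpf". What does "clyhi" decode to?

pivot

d(3)→k(10) and r(17)→s(18) fit y≡21x+25 (mod 26); the inverse of 21 mod 26 is 5. Treating letters as 0–25, the rule is x ↦ 21x + 25 (mod 26).
Reversing it on clyhi: c(2)→5·(2−25)≡15=p; l(11)→5·(11−25)≡8=i; y(24)→5·(24−25)≡21=v; h(7)→5·(7−25)≡14=o; i(8)→5·(8−25)≡19=t (all mod 26).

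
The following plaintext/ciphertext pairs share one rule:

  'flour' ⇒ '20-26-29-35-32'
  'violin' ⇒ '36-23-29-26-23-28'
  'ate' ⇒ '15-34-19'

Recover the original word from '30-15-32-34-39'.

f is letter #6 and maps to 20: an offset of 14. Each letter is replaced by its alphabet position (a=1..z=26) + 14.
Undoing it on 30-15-32-34-39: 30→(30−14)÷1=16=p, 15→(15−14)÷1=1=a, 32→(32−14)÷1=18=r, 34→(34−14)÷1=20=t, 39→(39−14)÷1=25=y.

party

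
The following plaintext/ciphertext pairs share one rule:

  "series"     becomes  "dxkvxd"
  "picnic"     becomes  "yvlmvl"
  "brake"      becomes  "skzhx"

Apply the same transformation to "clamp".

s(18)→d(3) and e(4)→x(23) fit y≡19x+25 (mod 26); the inverse of 19 mod 26 is 11. Treating letters as 0–25, the rule is x ↦ 19x + 25 (mod 26).
Applying it to clamp: c(2)→19·2+25≡11=l; l(11)→19·11+25≡0=a; a(0)→19·0+25≡25=z; m(12)→19·12+25≡19=t; p(15)→19·15+25≡24=y (all mod 26).

lazty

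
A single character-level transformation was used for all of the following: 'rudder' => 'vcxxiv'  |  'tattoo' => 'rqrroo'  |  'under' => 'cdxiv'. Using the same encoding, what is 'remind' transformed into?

r(17)→v(21) and u(20)→c(2) fit y≡11x+16 (mod 26); the inverse of 11 mod 26 is 19. Treating letters as 0–25, the rule is x ↦ 11x + 16 (mod 26).
Applying it to remind: r(17)→11·17+16≡21=v; e(4)→11·4+16≡8=i; m(12)→11·12+16≡18=s; i(8)→11·8+16≡0=a; n(13)→11·13+16≡3=d; d(3)→11·3+16≡23=x (all mod 26).

visadx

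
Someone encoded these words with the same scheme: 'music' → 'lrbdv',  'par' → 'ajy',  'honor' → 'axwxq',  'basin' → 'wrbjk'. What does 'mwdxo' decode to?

found

The output letters match the input read backwards, each shifted +9: music reversed is cisum. Read the word backwards and shift each letter +9.
Reversing it on mwdxo: shift back: m−9=d, w−9=n, d−9=u, x−9=o, o−9=f → dnuof; then reverse → found.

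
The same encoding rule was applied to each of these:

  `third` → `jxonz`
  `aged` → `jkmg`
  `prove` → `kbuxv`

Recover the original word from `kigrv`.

place

The output letters match the input read backwards, each shifted +6: third reversed is driht. Two steps: reverse the string, then apply a Caesar shift of +6.
Reversing it on kigrv: shift back: k−6=e, i−6=c, g−6=a, r−6=l, v−6=p → ecalp; then reverse → place.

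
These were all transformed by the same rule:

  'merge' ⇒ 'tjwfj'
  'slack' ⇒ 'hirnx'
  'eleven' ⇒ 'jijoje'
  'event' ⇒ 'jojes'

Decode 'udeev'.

funny

m(12)→t(19) and e(4)→j(9) fit y≡11x+17 (mod 26); the inverse of 11 mod 26 is 19. Treating letters as 0–25, the rule is x ↦ 11x + 17 (mod 26).
Decoding udeev: u(20)→19·(20−17)≡5=f; d(3)→19·(3−17)≡20=u; e(4)→19·(4−17)≡13=n; e(4)→19·(4−17)≡13=n; v(21)→19·(21−17)≡24=y (all mod 26).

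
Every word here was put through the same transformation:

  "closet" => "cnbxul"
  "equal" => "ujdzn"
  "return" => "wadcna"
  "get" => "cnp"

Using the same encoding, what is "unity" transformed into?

hcrwd

The output letters match the input read backwards, each shifted +9: closet reversed is tesolc. Two steps: reverse the string, then apply a Caesar shift of +9.
For unity: reverse → ytinu; then shift: y+9=h, t+9=c, i+9=r, n+9=w, u+9=d.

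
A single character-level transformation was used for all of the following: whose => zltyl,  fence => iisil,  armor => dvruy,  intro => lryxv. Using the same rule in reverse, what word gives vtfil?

space

In whose: w→z is +3, h→l is +4, o→t is +5, s→y is +6 — the shift increases by 1 each position. Each letter shifts forward by (position + 3), i.e. 3, 4, 5, … — the shift grows by one for each successive letter.
Decoding vtfil: v−3=s, t−4=p, f−5=a, i−6=c, l−7=e.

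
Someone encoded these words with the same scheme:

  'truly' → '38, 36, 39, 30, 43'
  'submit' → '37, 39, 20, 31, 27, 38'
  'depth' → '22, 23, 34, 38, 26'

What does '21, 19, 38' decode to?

cat

Letters become their 1-based position plus 18 (so a→19, b→20, …).
Decoding 21, 19, 38: 21→(21−18)÷1=3=c, 19→(19−18)÷1=1=a, 38→(38−18)÷1=20=t.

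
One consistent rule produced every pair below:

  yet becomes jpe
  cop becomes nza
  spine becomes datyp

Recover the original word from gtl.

via

Compare letters: y→j is +11, e→p is +11, t→e is +11 — a constant shift. Each letter is shifted forward by 11 in the alphabet (a Caesar shift of +11).
Decoding gtl: g−11=v, t−11=i, l−11=a.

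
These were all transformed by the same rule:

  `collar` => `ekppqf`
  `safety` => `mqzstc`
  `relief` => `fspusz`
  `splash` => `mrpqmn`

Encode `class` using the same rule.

c(2)→e(4) and o(14)→k(10) fit y≡7x+16 (mod 26); the inverse of 7 mod 26 is 15. Each letter's alphabet position (a=0..z=25) is mapped through 7·x+16 mod 26 — an affine cipher.
Applying it to class: c(2)→7·2+16≡4=e; l(11)→7·11+16≡15=p; a(0)→7·0+16≡16=q; s(18)→7·18+16≡12=m; s(18)→7·18+16≡12=m (all mod 26).

epqmm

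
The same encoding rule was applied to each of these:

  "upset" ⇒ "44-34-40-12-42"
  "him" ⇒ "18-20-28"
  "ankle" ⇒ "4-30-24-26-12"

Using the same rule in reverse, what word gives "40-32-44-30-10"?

The formula is n = 2×(alphabet index, a=1) + 2.
Undoing it on 40-32-44-30-10: 40→(40−2)÷2=19=s, 32→(32−2)÷2=15=o, 44→(44−2)÷2=21=u, 30→(30−2)÷2=14=n, 10→(10−2)÷2=4=d.

sound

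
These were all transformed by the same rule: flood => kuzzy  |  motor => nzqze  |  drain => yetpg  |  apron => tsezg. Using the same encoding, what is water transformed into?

vtqre

f(5)→k(10) and l(11)→u(20) fit y≡19x+19 (mod 26); the inverse of 19 mod 26 is 11. Treating letters as 0–25, the rule is x ↦ 19x + 19 (mod 26).
Applying it to water: w(22)→19·22+19≡21=v; a(0)→19·0+19≡19=t; t(19)→19·19+19≡16=q; e(4)→19·4+19≡17=r; r(17)→19·17+19≡4=e (all mod 26).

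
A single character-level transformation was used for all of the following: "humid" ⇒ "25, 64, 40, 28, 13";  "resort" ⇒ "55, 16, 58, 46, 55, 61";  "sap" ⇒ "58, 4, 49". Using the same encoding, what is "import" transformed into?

28, 40, 49, 46, 55, 61

Each letter becomes 3×(its alphabet position, a=1..z=26) + 1.
For import: i=9→28, m=13→40, p=16→49, o=15→46, r=18→55, t=20→61.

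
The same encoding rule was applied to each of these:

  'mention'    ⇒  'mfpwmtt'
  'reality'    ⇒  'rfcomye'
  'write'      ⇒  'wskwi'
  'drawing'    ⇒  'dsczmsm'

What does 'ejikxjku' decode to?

eighteen

Letter i (0-indexed) is shifted by i+0, so successive shifts are 0, 1, 2, ….
Undoing it on ejikxjku: e−0=e, j−1=i, i−2=g, k−3=h, x−4=t, j−5=e, k−6=e, u−7=n.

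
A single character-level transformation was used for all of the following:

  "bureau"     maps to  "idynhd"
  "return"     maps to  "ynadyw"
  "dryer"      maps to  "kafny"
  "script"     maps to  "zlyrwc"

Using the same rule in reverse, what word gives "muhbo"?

Shifts by position in bureau: pos 0: b→i (+7), pos 1: u→d (+9), pos 2: r→y (+7), pos 3: e→n (+9) — repeating every 2. It's a Vigenère-style cipher with numeric key [7,9]: position i shifts by key[i mod 2].
Reversing it on muhbo: m−7=f, u−9=l, h−7=a, b−9=s, o−7=h.

flash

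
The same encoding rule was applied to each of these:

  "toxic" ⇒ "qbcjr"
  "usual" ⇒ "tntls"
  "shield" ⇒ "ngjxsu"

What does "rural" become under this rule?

t(19)→q(16) and o(14)→b(1) fit y≡3x+11 (mod 26); the inverse of 3 mod 26 is 9. Each letter's alphabet position (a=0..z=25) is mapped through 3·x+11 mod 26 — an affine cipher.
Applying it to rural: r(17)→3·17+11≡10=k; u(20)→3·20+11≡19=t; r(17)→3·17+11≡10=k; a(0)→3·0+11≡11=l; l(11)→3·11+11≡18=s (all mod 26).

ktkls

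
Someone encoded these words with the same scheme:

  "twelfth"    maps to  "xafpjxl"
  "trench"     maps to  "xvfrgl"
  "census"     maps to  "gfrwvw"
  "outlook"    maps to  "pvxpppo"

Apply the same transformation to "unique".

vrjuvf

The shift depends on letter class: consonant t→x is +4, but vowel e→f is +1. Vowels shift forward by 1 and consonants shift forward by 4.
For unique: u(vowel)+1=v, n(cons)+4=r, i(vowel)+1=j, q(cons)+4=u, u(vowel)+1=v, e(vowel)+1=f.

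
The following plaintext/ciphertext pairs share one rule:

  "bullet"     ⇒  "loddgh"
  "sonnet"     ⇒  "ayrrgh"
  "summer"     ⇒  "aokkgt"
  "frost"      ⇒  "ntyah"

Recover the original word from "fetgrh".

b(1)→l(11) and u(20)→o(14) fit y≡7x+4 (mod 26); the inverse of 7 mod 26 is 15. This is an affine cipher: with a=0,…,z=25, each position x becomes (7x+4) mod 26.
Reversing it on fetgrh: f(5)→15·(5−4)≡15=p; e(4)→15·(4−4)≡0=a; t(19)→15·(19−4)≡17=r; g(6)→15·(6−4)≡4=e; r(17)→15·(17−4)≡13=n; h(7)→15·(7−4)≡19=t (all mod 26).

parent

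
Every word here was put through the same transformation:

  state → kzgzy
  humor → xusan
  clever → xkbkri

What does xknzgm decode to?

The output letters match the input read backwards, each shifted +6: state reversed is etats. Two steps: reverse the string, then apply a Caesar shift of +6.
Decoding xknzgm: shift back: x−6=r, k−6=e, n−6=h, z−6=t, g−6=a, m−6=g → rehtag; then reverse → gather.

gather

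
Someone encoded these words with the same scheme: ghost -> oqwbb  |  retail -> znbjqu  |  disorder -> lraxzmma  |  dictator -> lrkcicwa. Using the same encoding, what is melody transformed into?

Shifts by position in ghost: pos 0: g→o (+8), pos 1: h→q (+9), pos 2: o→w (+8), pos 3: s→b (+9) — repeating every 2. It's a Vigenère-style cipher with numeric key [8,9]: position i shifts by key[i mod 2].
On melody: m+8=u, e+9=n, l+8=t, o+9=x, d+8=l, y+9=h.

untxlh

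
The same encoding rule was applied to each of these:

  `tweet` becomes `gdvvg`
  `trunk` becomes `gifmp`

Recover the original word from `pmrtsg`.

Each pair mirrors across the alphabet (t↔g, w↔d, e↔v): positions sum to 25. Each letter is replaced by its mirror in the alphabet: a↔z, b↔y, c↔x, and so on (the Atbash cipher).
Undoing it on pmrtsg: p↔k, m↔n, r↔i, t↔g, s↔h, g↔t.

knight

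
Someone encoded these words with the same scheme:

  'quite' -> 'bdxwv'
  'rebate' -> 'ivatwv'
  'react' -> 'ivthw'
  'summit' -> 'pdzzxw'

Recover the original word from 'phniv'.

score

Each letter's alphabet position (a=0..z=25) is mapped through 7·x+19 mod 26 — an affine cipher.
Reversing it on phniv: p(15)→15·(15−19)≡18=s; h(7)→15·(7−19)≡2=c; n(13)→15·(13−19)≡14=o; i(8)→15·(8−19)≡17=r; v(21)→15·(21−19)≡4=e (all mod 26).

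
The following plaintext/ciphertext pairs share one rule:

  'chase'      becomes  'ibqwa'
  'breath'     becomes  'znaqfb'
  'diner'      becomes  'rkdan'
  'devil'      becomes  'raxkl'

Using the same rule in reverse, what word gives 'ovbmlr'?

c(2)→i(8) and h(7)→b(1) fit y≡9x+16 (mod 26); the inverse of 9 mod 26 is 3. This is an affine cipher: with a=0,…,z=25, each position x becomes (9x+16) mod 26.
Decoding ovbmlr: o(14)→3·(14−16)≡20=u; v(21)→3·(21−16)≡15=p; b(1)→3·(1−16)≡7=h; m(12)→3·(12−16)≡14=o; l(11)→3·(11−16)≡11=l; r(17)→3·(17−16)≡3=d (all mod 26).

uphold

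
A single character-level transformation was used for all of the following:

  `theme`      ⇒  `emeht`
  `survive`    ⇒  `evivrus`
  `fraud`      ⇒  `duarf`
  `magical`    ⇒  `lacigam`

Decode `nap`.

pan

The output letters match the input read backwards: theme reversed is emeht. The word is simply reversed.
Undoing it on nap: then reverse → pan.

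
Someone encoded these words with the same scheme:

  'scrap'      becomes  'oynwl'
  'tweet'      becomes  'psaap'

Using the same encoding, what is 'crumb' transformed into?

ynqix

Compare letters: s→o is +22, c→y is +22, r→n is +22 — a constant shift. This is a Caesar cipher with shift 22.
On crumb: c+22=y, r+22=n, u+22=q, m+22=i, b+22=x.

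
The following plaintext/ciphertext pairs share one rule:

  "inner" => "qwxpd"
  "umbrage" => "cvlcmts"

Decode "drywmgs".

violate

In inner: i→q is +8, n→w is +9, n→x is +10, e→p is +11 — the shift increases by 1 each position. Each letter shifts forward by (position + 8), i.e. 8, 9, 10, … — the shift grows by one for each successive letter.
Undoing it on drywmgs: d−8=v, r−9=i, y−10=o, w−11=l, m−12=a, g−13=t, s−14=e.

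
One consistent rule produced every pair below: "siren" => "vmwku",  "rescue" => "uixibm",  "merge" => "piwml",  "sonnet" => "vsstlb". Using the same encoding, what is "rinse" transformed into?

In siren: s→v is +3, i→m is +4, r→w is +5, e→k is +6 — the shift increases by 1 each position. Letter i (0-indexed) is shifted by i+3, so successive shifts are 3, 4, 5, ….
Applying it to rinse: r+3=u, i+4=m, n+5=s, s+6=y, e+7=l.

umsyl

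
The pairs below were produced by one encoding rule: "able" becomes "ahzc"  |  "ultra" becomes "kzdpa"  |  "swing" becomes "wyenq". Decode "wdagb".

stamp

a(0)→a(0) and b(1)→h(7) fit y≡7x+0 (mod 26); the inverse of 7 mod 26 is 15. Each letter's alphabet position (a=0..z=25) is mapped through 7·x+0 mod 26 — an affine cipher.
Undoing it on wdagb: w(22)→15·(22−0)≡18=s; d(3)→15·(3−0)≡19=t; a(0)→15·(0−0)≡0=a; g(6)→15·(6−0)≡12=m; b(1)→15·(1−0)≡15=p (all mod 26).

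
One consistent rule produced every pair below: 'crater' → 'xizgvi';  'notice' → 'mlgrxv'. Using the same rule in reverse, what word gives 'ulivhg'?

This is the alphabet-reversal cipher (Atbash): a becomes z, b becomes y, etc.
Decoding ulivhg: u↔f, l↔o, i↔r, v↔e, h↔s, g↔t.

forest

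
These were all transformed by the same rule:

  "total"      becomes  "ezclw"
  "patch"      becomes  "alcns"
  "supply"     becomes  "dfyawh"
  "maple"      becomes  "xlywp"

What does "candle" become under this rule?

Shifts by position in total: pos 0: t→e (+11), pos 1: o→z (+11), pos 2: t→c (+9), pos 3: a→l (+11), pos 4: l→w (+11) — repeating every 3. It's a Vigenère-style cipher with numeric key [11,11,9]: position i shifts by key[i mod 3].
Applying it to candle: c+11=n, a+11=l, n+9=w, d+11=o, l+11=w, e+9=n.

nlwown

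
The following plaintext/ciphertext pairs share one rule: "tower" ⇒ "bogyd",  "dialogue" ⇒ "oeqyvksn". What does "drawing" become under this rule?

The output letters match the input read backwards, each shifted +10: tower reversed is rewot. Read the word backwards and shift each letter +10.
On drawing: reverse → gniward; then shift: g+10=q, n+10=x, i+10=s, w+10=g, a+10=k, r+10=b, d+10=n.

qxsgkbn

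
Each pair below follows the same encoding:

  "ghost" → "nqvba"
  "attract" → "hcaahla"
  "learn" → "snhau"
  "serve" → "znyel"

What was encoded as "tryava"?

mirror

A repeating key of period 2 is used — shifts +7, +9 over and over.
Reversing it on tryava: t−7=m, r−9=i, y−7=r, a−9=r, v−7=o, a−9=r.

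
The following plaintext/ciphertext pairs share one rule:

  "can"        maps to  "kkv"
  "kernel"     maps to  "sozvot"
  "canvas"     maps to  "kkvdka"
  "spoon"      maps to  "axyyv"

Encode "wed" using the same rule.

The shift depends on letter class: consonant c→k is +8, but vowel a→k is +10. The rule splits by letter class: vowels +10, consonants +8.
Applying it to wed: w(cons)+8=e, e(vowel)+10=o, d(cons)+8=l.

eol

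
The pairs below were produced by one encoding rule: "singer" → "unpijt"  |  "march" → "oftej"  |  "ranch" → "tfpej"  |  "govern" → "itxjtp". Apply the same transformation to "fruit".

The rule splits by letter class: vowels +5, consonants +2.
For fruit: f(cons)+2=h, r(cons)+2=t, u(vowel)+5=z, i(vowel)+5=n, t(cons)+2=v.

htznv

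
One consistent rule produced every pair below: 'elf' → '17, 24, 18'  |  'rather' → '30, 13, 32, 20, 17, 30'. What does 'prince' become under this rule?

28, 30, 21, 26, 15, 17

The number is (letter's place in the alphabet, a=1) + 12.
For prince: p=16→28, r=18→30, i=9→21, n=14→26, c=3→15, e=5→17.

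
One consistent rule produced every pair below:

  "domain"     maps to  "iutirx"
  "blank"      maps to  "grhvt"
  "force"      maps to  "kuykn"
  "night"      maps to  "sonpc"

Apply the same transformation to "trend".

Letter i (0-indexed) is shifted by i+5, so successive shifts are 5, 6, 7, ….
On trend: t+5=y, r+6=x, e+7=l, n+8=v, d+9=m.

yxlvm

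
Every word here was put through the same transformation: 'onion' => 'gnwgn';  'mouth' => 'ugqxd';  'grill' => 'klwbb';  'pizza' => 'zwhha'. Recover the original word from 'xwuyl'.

timer

Each letter's alphabet position (a=0..z=25) is mapped through 19·x+0 mod 26 — an affine cipher.
Reversing it on xwuyl: x(23)→11·(23−0)≡19=t; w(22)→11·(22−0)≡8=i; u(20)→11·(20−0)≡12=m; y(24)→11·(24−0)≡4=e; l(11)→11·(11−0)≡17=r (all mod 26).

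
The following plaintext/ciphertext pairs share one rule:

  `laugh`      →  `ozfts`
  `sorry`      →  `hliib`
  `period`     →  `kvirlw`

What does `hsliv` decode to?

shore

Each pair mirrors across the alphabet (l↔o, a↔z, u↔f): positions sum to 25. This is the alphabet-reversal cipher (Atbash): a becomes z, b becomes y, etc.
Reversing it on hsliv: h↔s, s↔h, l↔o, i↔r, v↔e.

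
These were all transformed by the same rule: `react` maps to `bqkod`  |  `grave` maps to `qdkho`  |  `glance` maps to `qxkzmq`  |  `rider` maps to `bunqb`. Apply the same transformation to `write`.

Shifts by position in react: pos 0: r→b (+10), pos 1: e→q (+12), pos 2: a→k (+10), pos 3: c→o (+12) — repeating every 2. A repeating key of period 2 is used — shifts +10, +12 over and over.
For write: w+10=g, r+12=d, i+10=s, t+12=f, e+10=o.

gdsfo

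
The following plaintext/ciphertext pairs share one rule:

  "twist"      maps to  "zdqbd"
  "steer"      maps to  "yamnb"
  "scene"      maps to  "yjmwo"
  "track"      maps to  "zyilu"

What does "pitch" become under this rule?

In twist: t→z is +6, w→d is +7, i→q is +8, s→b is +9 — the shift increases by 1 each position. Letter i (0-indexed) is shifted by i+6, so successive shifts are 6, 7, 8, ….
On pitch: p+6=v, i+7=p, t+8=b, c+9=l, h+10=r.

vpblr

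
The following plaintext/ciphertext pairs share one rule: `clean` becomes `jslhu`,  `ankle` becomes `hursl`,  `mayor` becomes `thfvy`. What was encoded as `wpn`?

Compare letters: c→j is +7, l→s is +7, e→l is +7 — a constant shift. It's a constant shift of +7 (ROT7).
Reversing it on wpn: w−7=p, p−7=i, n−7=g.

pig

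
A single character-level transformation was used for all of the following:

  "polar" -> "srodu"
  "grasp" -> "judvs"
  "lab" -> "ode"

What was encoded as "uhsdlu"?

Compare letters: p→s is +3, o→r is +3, l→o is +3 — a constant shift. Every letter moves 3 places later in the alphabet, wrapping around z→a.
Undoing it on uhsdlu: u−3=r, h−3=e, s−3=p, d−3=a, l−3=i, u−3=r.

repair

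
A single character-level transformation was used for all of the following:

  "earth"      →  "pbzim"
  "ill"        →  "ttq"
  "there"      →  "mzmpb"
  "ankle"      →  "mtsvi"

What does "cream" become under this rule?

The output letters match the input read backwards, each shifted +8: earth reversed is htrae. Read the word backwards and shift each letter +8.
For cream: reverse → maerc; then shift: m+8=u, a+8=i, e+8=m, r+8=z, c+8=k.

uimzk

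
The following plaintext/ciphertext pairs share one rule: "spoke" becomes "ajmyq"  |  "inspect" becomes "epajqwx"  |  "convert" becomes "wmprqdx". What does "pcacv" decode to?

s(18)→a(0) and p(15)→j(9) fit y≡23x+2 (mod 26); the inverse of 23 mod 26 is 17. Each letter's alphabet position (a=0..z=25) is mapped through 23·x+2 mod 26 — an affine cipher.
Decoding pcacv: p(15)→17·(15−2)≡13=n; c(2)→17·(2−2)≡0=a; a(0)→17·(0−2)≡18=s; c(2)→17·(2−2)≡0=a; v(21)→17·(21−2)≡11=l (all mod 26).

nasal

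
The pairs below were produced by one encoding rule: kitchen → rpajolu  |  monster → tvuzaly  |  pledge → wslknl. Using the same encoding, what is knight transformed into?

Compare letters: k→r is +7, i→p is +7, t→a is +7 — a constant shift. It's a constant shift of +7 (ROT7).
On knight: k+7=r, n+7=u, i+7=p, g+7=n, h+7=o, t+7=a.

rupnoa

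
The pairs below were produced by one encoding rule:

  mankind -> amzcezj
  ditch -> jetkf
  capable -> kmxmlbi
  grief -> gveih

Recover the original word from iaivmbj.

m(12)→a(0) and a(0)→m(12) fit y≡25x+12 (mod 26); the inverse of 25 mod 26 is 25. This is an affine cipher: with a=0,…,z=25, each position x becomes (25x+12) mod 26.
Decoding iaivmbj: i(8)→25·(8−12)≡4=e; a(0)→25·(0−12)≡12=m; i(8)→25·(8−12)≡4=e; v(21)→25·(21−12)≡17=r; m(12)→25·(12−12)≡0=a; b(1)→25·(1−12)≡11=l; j(9)→25·(9−12)≡3=d (all mod 26).

emerald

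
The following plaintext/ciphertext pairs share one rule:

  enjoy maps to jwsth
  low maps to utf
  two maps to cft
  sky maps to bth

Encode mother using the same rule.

The shift depends on letter class: consonant n→w is +9, but vowel e→j is +5. Two shifts are in play — +5 for a/e/i/o/u, +9 for every other letter.
On mother: m(cons)+9=v, o(vowel)+5=t, t(cons)+9=c, h(cons)+9=q, e(vowel)+5=j, r(cons)+9=a.

vtcqja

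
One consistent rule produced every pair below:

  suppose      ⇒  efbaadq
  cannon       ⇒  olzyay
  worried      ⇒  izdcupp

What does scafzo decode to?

Shifts by position in suppose: pos 0: s→e (+12), pos 1: u→f (+11), pos 2: p→b (+12), pos 3: p→a (+11) — repeating every 2. A repeating key of period 2 is used — shifts +12, +11 over and over.
Decoding scafzo: s−12=g, c−11=r, a−12=o, f−11=u, z−12=n, o−11=d.

ground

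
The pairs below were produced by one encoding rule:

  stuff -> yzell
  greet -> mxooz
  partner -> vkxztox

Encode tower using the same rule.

The shift depends on letter class: consonant s→y is +6, but vowel u→e is +10. Vowels shift forward by 10 and consonants shift forward by 6.
On tower: t(cons)+6=z, o(vowel)+10=y, w(cons)+6=c, e(vowel)+10=o, r(cons)+6=x.

zycox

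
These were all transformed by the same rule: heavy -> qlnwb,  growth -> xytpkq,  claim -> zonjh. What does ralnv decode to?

This is an affine cipher: with a=0,…,z=25, each position x becomes (19x+13) mod 26.
Reversing it on ralnv: r(17)→11·(17−13)≡18=s; a(0)→11·(0−13)≡13=n; l(11)→11·(11−13)≡4=e; n(13)→11·(13−13)≡0=a; v(21)→11·(21−13)≡10=k (all mod 26).

sneak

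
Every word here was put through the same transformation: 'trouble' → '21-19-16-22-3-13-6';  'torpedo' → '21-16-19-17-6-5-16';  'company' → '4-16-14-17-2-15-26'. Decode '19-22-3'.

Each letter is replaced by its alphabet position (a=1..z=26) + 1.
Decoding 19-22-3: 19→(19−1)÷1=18=r, 22→(22−1)÷1=21=u, 3→(3−1)÷1=2=b.

rub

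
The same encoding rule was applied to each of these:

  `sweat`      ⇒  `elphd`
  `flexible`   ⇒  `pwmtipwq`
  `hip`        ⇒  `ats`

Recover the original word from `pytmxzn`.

combine

The output letters match the input read backwards, each shifted +11: sweat reversed is taews. Read the word backwards and shift each letter +11.
Reversing it on pytmxzn: shift back: p−11=e, y−11=n, t−11=i, m−11=b, x−11=m, z−11=o, n−11=c → enibmoc; then reverse → combine.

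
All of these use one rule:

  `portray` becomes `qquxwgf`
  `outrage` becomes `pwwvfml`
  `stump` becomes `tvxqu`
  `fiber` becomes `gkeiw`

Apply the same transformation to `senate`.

The shift increases by 1 at each position, starting from +1: 1, 2, 3, ….
For senate: s+1=t, e+2=g, n+3=q, a+4=e, t+5=y, e+6=k.

tgqeyk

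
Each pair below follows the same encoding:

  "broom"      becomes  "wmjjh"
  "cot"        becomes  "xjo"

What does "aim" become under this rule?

Compare letters: b→w is +21, r→m is +21, o→j is +21 — a constant shift. Each letter is shifted forward by 21 in the alphabet (a Caesar shift of +21).
On aim: a+21=v, i+21=d, m+21=h.

vdh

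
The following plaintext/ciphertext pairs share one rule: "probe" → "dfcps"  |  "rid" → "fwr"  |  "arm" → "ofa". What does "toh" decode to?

fat

Every letter moves 14 places later in the alphabet, wrapping around z→a.
Reversing it on toh: t−14=f, o−14=a, h−14=t.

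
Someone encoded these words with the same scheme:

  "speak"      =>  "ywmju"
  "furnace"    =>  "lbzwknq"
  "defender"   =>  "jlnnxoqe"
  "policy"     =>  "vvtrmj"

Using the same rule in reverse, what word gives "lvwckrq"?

footage

In speak: s→y is +6, p→w is +7, e→m is +8, a→j is +9 — the shift increases by 1 each position. The shift increases by 1 at each position, starting from +6: 6, 7, 8, ….
Decoding lvwckrq: l−6=f, v−7=o, w−8=o, c−9=t, k−10=a, r−11=g, q−12=e.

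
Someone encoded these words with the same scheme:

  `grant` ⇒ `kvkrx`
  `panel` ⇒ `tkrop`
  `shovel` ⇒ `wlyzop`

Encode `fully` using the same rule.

jeppc

Vowels shift forward by 10 and consonants shift forward by 4.
On fully: f(cons)+4=j, u(vowel)+10=e, l(cons)+4=p, l(cons)+4=p, y(cons)+4=c.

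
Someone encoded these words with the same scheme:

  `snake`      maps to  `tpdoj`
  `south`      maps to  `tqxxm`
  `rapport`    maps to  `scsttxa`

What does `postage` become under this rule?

In snake: s→t is +1, n→p is +2, a→d is +3, k→o is +4 — the shift increases by 1 each position. Each letter shifts forward by (position + 1), i.e. 1, 2, 3, … — the shift grows by one for each successive letter.
For postage: p+1=q, o+2=q, s+3=v, t+4=x, a+5=f, g+6=m, e+7=l.

qqvxfml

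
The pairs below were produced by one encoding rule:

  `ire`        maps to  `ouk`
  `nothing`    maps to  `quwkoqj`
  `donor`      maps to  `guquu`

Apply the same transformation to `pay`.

sgb

Two shifts are in play — +6 for a/e/i/o/u, +3 for every other letter.
On pay: p(cons)+3=s, a(vowel)+6=g, y(cons)+3=b.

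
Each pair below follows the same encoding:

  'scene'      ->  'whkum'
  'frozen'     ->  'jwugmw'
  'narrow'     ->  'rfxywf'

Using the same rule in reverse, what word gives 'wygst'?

Letter i (0-indexed) is shifted by i+4, so successive shifts are 4, 5, 6, ….
Decoding wygst: w−4=s, y−5=t, g−6=a, s−7=l, t−8=l.

stall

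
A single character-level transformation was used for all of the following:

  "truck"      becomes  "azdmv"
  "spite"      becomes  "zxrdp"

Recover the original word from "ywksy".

robin

In truck: t→a is +7, r→z is +8, u→d is +9, c→m is +10 — the shift increases by 1 each position. Letter i (0-indexed) is shifted by i+7, so successive shifts are 7, 8, 9, ….
Reversing it on ywksy: y−7=r, w−8=o, k−9=b, s−10=i, y−11=n.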